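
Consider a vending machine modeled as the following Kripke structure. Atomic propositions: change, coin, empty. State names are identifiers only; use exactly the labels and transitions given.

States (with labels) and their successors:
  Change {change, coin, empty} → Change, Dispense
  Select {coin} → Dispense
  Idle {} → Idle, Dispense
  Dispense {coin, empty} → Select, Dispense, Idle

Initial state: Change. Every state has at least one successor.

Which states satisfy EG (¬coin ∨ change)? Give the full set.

{Change, Idle}

States satisfying ¬coin ∨ change: {Change, Idle}.
States satisfying EG (¬coin ∨ change): {Change, Idle}.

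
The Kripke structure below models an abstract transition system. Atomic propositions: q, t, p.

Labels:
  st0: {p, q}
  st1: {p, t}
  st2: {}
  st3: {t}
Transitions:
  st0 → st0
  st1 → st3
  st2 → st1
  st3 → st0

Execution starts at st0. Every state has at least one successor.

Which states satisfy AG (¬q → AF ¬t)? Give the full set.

{st0, st1, st2, st3}

States satisfying ¬q → AF ¬t: {st0, st1, st2, st3}.
States satisfying AG (¬q → AF ¬t): {st0, st1, st2, st3}.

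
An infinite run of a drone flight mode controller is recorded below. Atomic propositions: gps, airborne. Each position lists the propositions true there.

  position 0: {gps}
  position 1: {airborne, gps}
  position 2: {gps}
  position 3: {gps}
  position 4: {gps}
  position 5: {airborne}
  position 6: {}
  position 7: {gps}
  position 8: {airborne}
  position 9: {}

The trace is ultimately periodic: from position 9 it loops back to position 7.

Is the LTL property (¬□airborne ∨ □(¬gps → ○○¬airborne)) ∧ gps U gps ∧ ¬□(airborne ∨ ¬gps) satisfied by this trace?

At position 0: ¬□airborne ∨ □(¬gps → ○○¬airborne) is true; gps U gps ∧ ¬□(airborne ∨ ¬gps) is true; so (¬□airborne ∨ □(¬gps → ○○¬airborne)) ∧ gps U gps ∧ ¬□(airborne ∨ ¬gps) is true.

Satisfied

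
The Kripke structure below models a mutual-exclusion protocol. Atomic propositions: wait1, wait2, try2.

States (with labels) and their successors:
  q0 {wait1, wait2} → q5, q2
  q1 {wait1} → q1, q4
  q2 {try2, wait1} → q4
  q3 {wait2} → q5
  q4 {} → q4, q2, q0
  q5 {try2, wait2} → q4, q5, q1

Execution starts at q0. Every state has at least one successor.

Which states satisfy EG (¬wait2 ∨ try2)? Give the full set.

States satisfying ¬wait2 ∨ try2: {q1, q2, q4, q5}.
States satisfying EG (¬wait2 ∨ try2): {q1, q2, q4, q5}.

{q1, q2, q4, q5}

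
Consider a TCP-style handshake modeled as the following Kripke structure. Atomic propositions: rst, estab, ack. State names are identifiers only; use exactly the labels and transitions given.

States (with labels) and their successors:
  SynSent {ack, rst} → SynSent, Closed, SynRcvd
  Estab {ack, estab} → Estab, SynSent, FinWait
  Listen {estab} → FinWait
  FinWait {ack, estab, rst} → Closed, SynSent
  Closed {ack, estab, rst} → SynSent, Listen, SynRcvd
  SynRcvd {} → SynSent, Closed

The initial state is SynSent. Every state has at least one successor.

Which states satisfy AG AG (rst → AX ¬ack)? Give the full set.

none

States satisfying AG (rst → AX ¬ack): ∅.
States satisfying AG AG (rst → AX ¬ack): ∅.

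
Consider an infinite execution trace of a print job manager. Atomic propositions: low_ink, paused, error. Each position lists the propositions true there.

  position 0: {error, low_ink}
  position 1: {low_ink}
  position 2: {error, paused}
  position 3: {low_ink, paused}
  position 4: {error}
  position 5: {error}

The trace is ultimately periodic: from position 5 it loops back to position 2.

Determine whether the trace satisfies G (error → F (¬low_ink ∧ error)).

Holds

error → F (¬low_ink ∧ error) holds at every position 0..5, and those are all positions ever visited, so G (error → F (¬low_ink ∧ error)) holds.
Positions where error holds: 0, 2, 4, 5.
Check F (¬low_ink ∧ error) at each: 0→ok, 2→ok, 4→ok, 5→ok.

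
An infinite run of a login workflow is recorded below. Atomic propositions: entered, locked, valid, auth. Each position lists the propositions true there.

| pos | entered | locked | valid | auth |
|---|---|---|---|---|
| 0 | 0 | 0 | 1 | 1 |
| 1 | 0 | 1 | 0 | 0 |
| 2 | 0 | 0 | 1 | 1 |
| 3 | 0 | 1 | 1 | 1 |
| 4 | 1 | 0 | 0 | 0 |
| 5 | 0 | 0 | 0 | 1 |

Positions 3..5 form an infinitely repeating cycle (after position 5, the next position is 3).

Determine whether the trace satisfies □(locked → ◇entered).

Holds

locked → ◇entered holds at every position 0..5, and those are all positions ever visited, so □(locked → ◇entered) holds.
Positions where locked holds: 1, 3.
Check ◇entered at each: 1→ok, 3→ok.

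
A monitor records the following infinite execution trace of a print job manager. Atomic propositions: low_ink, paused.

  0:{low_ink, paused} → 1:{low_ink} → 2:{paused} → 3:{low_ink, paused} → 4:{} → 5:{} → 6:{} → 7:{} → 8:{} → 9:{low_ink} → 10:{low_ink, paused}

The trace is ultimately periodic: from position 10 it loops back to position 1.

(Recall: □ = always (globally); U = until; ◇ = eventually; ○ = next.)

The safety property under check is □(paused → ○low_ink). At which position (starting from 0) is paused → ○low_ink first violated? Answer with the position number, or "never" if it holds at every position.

Check paused → ○low_ink at each position in order: 0 ✓, 1 ✓, 2 ✓.
At position 3 the labels are {low_ink, paused} and the next position 4 has {}, so paused → ○low_ink is false there. This is the first violation.

3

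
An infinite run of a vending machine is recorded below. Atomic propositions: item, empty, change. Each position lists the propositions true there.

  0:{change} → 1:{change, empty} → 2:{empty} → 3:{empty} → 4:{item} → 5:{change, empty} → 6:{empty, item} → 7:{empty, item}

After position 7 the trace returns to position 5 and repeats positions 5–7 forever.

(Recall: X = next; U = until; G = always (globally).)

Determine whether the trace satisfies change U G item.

Violated

Walking from position 0: at position 2, G item has not yet held and change fails, so change U G item is false.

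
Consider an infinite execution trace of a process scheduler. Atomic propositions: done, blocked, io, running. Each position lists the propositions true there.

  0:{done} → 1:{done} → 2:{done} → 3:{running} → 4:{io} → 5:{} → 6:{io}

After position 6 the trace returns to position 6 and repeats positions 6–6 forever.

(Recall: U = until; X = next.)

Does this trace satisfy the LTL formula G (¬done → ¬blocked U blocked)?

¬done → ¬blocked U blocked must hold at every position from 0 onward. It fails at position 3, so G (¬done → ¬blocked U blocked) is false.
Positions where ¬done holds: 3, 4, 5, 6.
Check ¬blocked U blocked at each: 3→fails, 4→fails, 5→fails, 6→fails.

Violated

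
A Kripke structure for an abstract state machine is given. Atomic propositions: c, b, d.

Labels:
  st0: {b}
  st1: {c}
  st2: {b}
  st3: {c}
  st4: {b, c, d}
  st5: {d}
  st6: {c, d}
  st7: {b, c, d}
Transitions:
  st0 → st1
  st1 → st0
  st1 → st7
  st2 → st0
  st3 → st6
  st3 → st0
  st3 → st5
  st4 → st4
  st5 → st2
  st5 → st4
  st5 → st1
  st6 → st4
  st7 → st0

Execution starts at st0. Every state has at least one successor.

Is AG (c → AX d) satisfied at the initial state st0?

Violated

States satisfying c → AX d: {st0, st2, st4, st5, st6}.
States satisfying AG (c → AX d): {st4, st6}.
st1 is reachable from st0 and violates c → AX d, so AG fails at st0.
st0 ∉ Sat(AG (c → AX d)).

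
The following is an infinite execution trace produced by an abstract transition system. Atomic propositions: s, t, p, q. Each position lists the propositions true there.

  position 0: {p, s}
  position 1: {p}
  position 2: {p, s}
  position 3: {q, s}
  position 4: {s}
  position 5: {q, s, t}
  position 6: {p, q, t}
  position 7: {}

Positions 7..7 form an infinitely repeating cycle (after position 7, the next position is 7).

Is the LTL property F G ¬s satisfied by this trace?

G ¬s holds at position 6, which is reachable from 0, so F G ¬s holds.

Satisfied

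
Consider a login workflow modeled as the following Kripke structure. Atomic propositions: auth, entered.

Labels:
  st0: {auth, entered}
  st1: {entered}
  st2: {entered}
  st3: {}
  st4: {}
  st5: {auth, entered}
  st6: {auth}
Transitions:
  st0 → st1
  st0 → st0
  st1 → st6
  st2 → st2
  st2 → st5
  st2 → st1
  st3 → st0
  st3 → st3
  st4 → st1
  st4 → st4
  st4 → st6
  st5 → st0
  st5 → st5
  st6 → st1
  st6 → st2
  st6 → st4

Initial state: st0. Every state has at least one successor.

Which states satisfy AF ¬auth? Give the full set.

States satisfying ¬auth: {st1, st2, st3, st4}.
States satisfying AF ¬auth: {st1, st2, st3, st4, st6}.

{st1, st2, st3, st4, st6}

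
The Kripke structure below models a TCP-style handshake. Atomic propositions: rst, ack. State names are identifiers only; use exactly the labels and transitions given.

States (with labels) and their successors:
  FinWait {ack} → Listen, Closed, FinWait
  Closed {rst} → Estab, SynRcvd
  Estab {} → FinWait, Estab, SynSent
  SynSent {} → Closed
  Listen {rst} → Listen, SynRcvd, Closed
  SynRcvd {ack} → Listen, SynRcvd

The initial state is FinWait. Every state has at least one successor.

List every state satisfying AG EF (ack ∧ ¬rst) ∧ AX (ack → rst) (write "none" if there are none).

{SynSent}

States satisfying EF (ack ∧ ¬rst): {FinWait, Closed, Estab, SynSent, Listen, SynRcvd}.
States satisfying AG EF (ack ∧ ¬rst): {FinWait, Closed, Estab, SynSent, Listen, SynRcvd}.
States satisfying ack → rst: {Closed, Estab, SynSent, Listen}.
States satisfying AX (ack → rst): {SynSent}.
States satisfying AG EF (ack ∧ ¬rst) ∧ AX (ack → rst): {SynSent}.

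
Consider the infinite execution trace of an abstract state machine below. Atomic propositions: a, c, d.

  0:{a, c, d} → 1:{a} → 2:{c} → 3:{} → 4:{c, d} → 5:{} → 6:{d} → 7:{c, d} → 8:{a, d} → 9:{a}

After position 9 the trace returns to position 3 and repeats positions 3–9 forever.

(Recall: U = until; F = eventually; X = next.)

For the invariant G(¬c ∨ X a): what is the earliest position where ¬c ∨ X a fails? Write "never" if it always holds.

2

Check ¬c ∨ X a at each position in order: 0 ✓, 1 ✓.
At position 2 the labels are {c} and the next position 3 has {}, so ¬c ∨ X a is false there. This is the first violation.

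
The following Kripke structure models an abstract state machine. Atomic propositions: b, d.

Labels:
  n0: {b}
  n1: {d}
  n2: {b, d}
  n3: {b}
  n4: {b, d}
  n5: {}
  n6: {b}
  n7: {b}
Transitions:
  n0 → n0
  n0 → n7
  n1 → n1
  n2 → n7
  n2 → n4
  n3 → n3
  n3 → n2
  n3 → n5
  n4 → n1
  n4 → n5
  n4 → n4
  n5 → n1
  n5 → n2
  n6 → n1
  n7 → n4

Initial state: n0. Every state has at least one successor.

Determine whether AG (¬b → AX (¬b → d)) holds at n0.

Yes

States satisfying ¬b → AX (¬b → d): {n0, n1, n2, n3, n4, n5, n6, n7}.
States satisfying AG (¬b → AX (¬b → d)): {n0, n1, n2, n3, n4, n5, n6, n7}.
Every state reachable from n0 satisfies ¬b → AX (¬b → d).
n0 ∈ Sat(AG (¬b → AX (¬b → d))).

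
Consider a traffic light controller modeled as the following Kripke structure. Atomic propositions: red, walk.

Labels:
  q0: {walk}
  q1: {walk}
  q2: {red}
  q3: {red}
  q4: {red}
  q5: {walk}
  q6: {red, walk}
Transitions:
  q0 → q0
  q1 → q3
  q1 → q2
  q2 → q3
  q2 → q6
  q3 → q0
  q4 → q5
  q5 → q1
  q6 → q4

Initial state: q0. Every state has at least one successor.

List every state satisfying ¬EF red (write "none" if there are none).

States satisfying red: {q2, q3, q4, q6}.
States satisfying EF red: {q1, q2, q3, q4, q5, q6}.
States satisfying ¬EF red: {q0}.

{q0}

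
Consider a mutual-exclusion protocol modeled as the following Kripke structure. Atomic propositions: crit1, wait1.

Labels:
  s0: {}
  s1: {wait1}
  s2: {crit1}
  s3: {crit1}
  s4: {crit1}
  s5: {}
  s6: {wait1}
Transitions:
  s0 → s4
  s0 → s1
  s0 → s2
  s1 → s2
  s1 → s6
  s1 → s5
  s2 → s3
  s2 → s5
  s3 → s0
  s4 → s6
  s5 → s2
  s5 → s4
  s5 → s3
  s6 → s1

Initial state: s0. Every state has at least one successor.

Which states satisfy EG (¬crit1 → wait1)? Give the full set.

{s1, s4, s6}

States satisfying ¬crit1 → wait1: {s1, s2, s3, s4, s6}.
States satisfying EG (¬crit1 → wait1): {s1, s4, s6}.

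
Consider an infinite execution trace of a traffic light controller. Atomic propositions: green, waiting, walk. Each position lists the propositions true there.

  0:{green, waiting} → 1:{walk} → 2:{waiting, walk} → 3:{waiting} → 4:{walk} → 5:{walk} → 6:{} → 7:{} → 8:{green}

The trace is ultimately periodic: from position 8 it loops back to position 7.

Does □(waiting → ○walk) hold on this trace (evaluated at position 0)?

waiting → ○walk must hold at every position from 0 onward. It fails at position 2, so □(waiting → ○walk) is false.
Positions where waiting holds: 0, 2, 3.
Check ○walk at each: 0→ok, 2→fails, 3→ok.

Violated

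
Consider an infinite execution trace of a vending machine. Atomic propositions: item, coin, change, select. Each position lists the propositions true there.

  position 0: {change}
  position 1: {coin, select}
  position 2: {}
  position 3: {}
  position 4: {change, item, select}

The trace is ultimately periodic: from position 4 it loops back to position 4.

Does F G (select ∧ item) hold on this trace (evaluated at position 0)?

G (select ∧ item) holds at position 4, which is reachable from 0, so F G (select ∧ item) holds.

Satisfied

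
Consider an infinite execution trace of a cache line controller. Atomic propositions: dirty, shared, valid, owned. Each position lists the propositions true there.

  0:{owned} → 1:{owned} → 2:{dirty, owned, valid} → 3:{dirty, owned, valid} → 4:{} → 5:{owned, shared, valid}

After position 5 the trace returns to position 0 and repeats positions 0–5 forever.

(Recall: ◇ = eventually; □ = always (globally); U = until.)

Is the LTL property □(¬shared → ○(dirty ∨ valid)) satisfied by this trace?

¬shared → ○(dirty ∨ valid) must hold at every position from 0 onward. It fails at position 0, so □(¬shared → ○(dirty ∨ valid)) is false.
Positions where ¬shared holds: 0, 1, 2, 3, 4.
Check ○(dirty ∨ valid) at each: 0→fails, 1→ok, 2→ok, 3→fails, 4→ok.

Violated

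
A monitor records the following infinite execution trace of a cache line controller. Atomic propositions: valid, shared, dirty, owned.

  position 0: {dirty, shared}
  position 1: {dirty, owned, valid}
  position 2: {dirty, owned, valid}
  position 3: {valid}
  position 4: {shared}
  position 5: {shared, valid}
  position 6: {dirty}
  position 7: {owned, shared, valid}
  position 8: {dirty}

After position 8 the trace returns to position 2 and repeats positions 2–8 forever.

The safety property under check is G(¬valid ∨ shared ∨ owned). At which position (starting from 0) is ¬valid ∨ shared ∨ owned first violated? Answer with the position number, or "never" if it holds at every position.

3

Check ¬valid ∨ shared ∨ owned at each position in order: 0 ✓, 1 ✓, 2 ✓.
At position 3 the labels are {valid}, so ¬valid ∨ shared ∨ owned is false there. This is the first violation.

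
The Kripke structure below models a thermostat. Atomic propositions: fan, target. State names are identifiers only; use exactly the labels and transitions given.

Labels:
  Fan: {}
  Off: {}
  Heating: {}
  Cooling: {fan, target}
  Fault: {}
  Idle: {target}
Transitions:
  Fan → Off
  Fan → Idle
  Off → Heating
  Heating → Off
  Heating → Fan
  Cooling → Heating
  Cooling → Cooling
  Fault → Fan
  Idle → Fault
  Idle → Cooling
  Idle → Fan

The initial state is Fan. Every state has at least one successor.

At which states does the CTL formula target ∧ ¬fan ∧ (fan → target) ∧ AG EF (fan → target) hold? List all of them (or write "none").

States satisfying ¬fan: {Fan, Off, Heating, Fault, Idle}.
States satisfying target ∧ ¬fan: {Idle}.
States satisfying fan → target: {Fan, Off, Heating, Cooling, Fault, Idle}.
States satisfying target ∧ ¬fan ∧ (fan → target): {Idle}.
States satisfying EF (fan → target): {Fan, Off, Heating, Cooling, Fault, Idle}.
States satisfying AG EF (fan → target): {Fan, Off, Heating, Cooling, Fault, Idle}.
States satisfying target ∧ ¬fan ∧ (fan → target) ∧ AG EF (fan → target): {Idle}.

{Idle}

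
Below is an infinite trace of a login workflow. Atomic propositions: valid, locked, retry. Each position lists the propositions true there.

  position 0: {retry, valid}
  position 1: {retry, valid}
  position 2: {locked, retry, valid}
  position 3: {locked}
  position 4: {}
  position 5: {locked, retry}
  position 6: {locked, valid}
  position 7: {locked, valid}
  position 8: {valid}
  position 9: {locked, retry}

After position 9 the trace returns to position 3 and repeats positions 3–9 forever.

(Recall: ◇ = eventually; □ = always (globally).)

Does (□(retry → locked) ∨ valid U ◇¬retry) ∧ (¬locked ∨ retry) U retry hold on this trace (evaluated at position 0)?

Walking from position 0: retry first holds at position 0, and ¬locked ∨ retry holds at every earlier position along the way, so (¬locked ∨ retry) U retry holds.
At position 0: □(retry → locked) ∨ valid U ◇¬retry is true; (¬locked ∨ retry) U retry is true; so (□(retry → locked) ∨ valid U ◇¬retry) ∧ (¬locked ∨ retry) U retry is true.

Yes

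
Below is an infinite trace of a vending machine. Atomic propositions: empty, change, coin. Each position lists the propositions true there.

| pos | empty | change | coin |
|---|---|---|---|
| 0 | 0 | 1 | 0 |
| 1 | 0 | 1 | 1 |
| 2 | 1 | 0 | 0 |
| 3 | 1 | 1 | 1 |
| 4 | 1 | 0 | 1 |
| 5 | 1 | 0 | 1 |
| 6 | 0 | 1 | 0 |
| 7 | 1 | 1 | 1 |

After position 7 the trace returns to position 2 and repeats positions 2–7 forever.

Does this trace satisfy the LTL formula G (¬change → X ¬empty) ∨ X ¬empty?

¬change → X ¬empty must hold at every position from 0 onward. It fails at position 2, so G (¬change → X ¬empty) is false.
Positions where ¬change holds: 2, 4, 5.
Check X ¬empty at each: 2→fails, 4→fails, 5→ok.
The position after 0 is 1; ¬empty is true there.
At position 0: G (¬change → X ¬empty) is false; X ¬empty is true; so G (¬change → X ¬empty) ∨ X ¬empty is true.

Yes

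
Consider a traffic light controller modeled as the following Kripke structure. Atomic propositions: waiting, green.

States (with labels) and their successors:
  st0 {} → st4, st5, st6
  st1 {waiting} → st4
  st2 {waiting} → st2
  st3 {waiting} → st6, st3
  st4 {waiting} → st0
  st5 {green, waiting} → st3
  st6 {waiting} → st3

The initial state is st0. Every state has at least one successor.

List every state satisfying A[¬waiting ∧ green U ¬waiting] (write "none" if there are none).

States satisfying ¬waiting ∧ green: ∅.
States satisfying ¬waiting: {st0}.
States satisfying A[¬waiting ∧ green U ¬waiting]: {st0}.

{st0}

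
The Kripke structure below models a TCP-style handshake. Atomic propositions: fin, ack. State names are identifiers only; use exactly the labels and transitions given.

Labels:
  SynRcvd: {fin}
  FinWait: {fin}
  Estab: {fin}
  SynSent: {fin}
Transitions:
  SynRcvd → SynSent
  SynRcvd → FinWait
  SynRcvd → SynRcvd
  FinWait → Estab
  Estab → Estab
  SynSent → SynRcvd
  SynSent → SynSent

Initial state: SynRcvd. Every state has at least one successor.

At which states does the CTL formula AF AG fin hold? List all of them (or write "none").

{SynRcvd, FinWait, Estab, SynSent}

States satisfying AG fin: {SynRcvd, FinWait, Estab, SynSent}.
States satisfying AF AG fin: {SynRcvd, FinWait, Estab, SynSent}.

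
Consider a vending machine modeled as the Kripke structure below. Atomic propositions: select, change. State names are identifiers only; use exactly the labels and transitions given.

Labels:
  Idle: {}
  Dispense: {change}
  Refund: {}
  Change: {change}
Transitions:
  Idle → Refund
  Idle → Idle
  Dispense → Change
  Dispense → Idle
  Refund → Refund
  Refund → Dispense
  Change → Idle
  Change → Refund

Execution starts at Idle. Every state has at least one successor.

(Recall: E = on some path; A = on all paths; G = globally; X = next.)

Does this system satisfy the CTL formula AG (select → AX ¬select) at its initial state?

Holds

States satisfying select → AX ¬select: {Idle, Dispense, Refund, Change}.
States satisfying AG (select → AX ¬select): {Idle, Dispense, Refund, Change}.
Every state reachable from Idle satisfies select → AX ¬select.
Idle ∈ Sat(AG (select → AX ¬select)).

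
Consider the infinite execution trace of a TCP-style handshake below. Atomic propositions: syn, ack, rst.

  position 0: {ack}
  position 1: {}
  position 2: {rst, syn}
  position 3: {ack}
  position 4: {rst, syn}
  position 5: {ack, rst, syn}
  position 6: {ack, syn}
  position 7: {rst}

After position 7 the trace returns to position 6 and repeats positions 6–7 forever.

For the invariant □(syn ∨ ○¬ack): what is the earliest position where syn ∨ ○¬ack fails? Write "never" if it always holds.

Check syn ∨ ○¬ack at each position in order: 0 ✓, 1 ✓, 2 ✓, 3 ✓, 4 ✓, 5 ✓, 6 ✓.
At position 7 the labels are {rst} and the next position 6 has {ack, syn}, so syn ∨ ○¬ack is false there. This is the first violation.

7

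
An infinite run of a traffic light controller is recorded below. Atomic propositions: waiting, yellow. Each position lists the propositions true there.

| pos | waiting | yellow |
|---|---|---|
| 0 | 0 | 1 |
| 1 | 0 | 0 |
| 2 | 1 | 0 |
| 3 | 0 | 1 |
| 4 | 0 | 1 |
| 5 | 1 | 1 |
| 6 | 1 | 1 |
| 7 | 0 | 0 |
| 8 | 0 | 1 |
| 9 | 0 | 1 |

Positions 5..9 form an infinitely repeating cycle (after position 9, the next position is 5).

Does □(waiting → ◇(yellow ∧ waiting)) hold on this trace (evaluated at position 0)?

waiting → ◇(yellow ∧ waiting) holds at every position 0..9, and those are all positions ever visited, so □(waiting → ◇(yellow ∧ waiting)) holds.
Positions where waiting holds: 2, 5, 6.
Check ◇(yellow ∧ waiting) at each: 2→ok, 5→ok, 6→ok.

Holds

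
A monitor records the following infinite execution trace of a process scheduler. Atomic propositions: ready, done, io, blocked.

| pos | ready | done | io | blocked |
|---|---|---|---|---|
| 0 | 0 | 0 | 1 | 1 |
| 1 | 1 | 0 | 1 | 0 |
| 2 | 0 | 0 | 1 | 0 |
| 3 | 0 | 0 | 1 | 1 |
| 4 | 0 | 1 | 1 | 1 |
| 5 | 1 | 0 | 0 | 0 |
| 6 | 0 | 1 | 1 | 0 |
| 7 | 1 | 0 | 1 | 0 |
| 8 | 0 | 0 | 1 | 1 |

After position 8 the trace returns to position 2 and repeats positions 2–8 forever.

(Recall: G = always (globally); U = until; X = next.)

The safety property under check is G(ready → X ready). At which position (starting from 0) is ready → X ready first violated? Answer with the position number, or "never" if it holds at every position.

Check ready → X ready at each position in order: 0 ✓.
At position 1 the labels are {io, ready} and the next position 2 has {io}, so ready → X ready is false there. This is the first violation.

1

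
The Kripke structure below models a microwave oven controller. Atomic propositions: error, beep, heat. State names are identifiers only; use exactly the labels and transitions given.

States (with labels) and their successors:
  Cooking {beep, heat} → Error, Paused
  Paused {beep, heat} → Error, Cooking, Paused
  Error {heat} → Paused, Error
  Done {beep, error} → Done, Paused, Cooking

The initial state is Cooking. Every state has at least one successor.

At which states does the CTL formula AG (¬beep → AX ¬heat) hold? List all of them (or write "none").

none

States satisfying ¬beep → AX ¬heat: {Cooking, Paused, Done}.
States satisfying AG (¬beep → AX ¬heat): ∅.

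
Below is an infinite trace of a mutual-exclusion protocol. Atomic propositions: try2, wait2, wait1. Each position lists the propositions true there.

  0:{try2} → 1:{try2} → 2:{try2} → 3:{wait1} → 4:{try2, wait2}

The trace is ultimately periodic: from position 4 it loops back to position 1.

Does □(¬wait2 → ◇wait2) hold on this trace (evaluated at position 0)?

Satisfied

¬wait2 → ◇wait2 holds at every position 0..4, and those are all positions ever visited, so □(¬wait2 → ◇wait2) holds.
Positions where ¬wait2 holds: 0, 1, 2, 3.
Check ◇wait2 at each: 0→ok, 1→ok, 2→ok, 3→ok.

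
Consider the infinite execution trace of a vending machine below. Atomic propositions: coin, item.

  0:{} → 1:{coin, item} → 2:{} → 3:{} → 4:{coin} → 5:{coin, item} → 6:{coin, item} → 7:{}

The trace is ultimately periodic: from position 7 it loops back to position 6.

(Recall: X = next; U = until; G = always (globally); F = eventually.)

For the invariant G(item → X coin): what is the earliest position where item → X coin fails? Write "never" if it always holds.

1

Check item → X coin at each position in order: 0 ✓.
At position 1 the labels are {coin, item} and the next position 2 has {}, so item → X coin is false there. This is the first violation.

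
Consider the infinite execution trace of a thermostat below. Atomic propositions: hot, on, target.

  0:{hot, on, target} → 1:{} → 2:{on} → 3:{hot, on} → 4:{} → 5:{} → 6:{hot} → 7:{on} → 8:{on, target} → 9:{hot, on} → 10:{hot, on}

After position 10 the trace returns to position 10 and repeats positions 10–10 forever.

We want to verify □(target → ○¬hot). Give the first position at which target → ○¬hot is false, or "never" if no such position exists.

8

Check target → ○¬hot at each position in order: 0 ✓, 1 ✓, 2 ✓, 3 ✓, 4 ✓, 5 ✓, 6 ✓, 7 ✓.
At position 8 the labels are {on, target} and the next position 9 has {hot, on}, so target → ○¬hot is false there. This is the first violation.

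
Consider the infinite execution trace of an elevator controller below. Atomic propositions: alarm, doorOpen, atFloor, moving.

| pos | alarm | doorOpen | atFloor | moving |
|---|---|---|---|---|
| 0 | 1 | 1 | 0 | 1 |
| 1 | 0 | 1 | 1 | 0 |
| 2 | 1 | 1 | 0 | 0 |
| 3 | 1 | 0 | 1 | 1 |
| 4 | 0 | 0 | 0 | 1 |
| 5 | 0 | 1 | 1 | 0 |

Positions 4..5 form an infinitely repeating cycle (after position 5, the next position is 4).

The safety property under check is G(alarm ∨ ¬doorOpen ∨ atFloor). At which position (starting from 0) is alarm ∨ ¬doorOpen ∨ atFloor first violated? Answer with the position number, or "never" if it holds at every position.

never

alarm ∨ ¬doorOpen ∨ atFloor holds at every position 0..5, and those are all the positions the trace ever visits, so the invariant G(alarm ∨ ¬doorOpen ∨ atFloor) is never violated.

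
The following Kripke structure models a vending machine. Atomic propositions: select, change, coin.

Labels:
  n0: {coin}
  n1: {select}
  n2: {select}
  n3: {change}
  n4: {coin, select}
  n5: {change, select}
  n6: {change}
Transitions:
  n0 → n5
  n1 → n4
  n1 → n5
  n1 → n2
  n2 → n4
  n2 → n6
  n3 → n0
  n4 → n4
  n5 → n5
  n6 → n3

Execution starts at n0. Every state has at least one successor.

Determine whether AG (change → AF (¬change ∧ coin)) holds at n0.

Violated

States satisfying change → AF (¬change ∧ coin): {n0, n1, n2, n3, n4, n6}.
States satisfying AG (change → AF (¬change ∧ coin)): {n4}.
n5 is reachable from n0 and violates change → AF (¬change ∧ coin), so AG fails at n0.
n0 ∉ Sat(AG (change → AF (¬change ∧ coin))).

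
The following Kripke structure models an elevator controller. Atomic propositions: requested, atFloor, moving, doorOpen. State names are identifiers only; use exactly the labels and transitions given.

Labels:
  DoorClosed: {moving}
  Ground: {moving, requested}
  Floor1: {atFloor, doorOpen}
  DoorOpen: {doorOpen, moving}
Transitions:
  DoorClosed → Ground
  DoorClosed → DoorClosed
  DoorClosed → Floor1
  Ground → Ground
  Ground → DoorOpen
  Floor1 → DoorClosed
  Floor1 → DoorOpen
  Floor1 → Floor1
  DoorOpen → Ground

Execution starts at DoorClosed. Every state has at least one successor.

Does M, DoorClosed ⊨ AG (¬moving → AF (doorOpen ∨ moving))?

Yes

States satisfying ¬moving → AF (doorOpen ∨ moving): {DoorClosed, Ground, Floor1, DoorOpen}.
States satisfying AG (¬moving → AF (doorOpen ∨ moving)): {DoorClosed, Ground, Floor1, DoorOpen}.
Every state reachable from DoorClosed satisfies ¬moving → AF (doorOpen ∨ moving).
DoorClosed ∈ Sat(AG (¬moving → AF (doorOpen ∨ moving))).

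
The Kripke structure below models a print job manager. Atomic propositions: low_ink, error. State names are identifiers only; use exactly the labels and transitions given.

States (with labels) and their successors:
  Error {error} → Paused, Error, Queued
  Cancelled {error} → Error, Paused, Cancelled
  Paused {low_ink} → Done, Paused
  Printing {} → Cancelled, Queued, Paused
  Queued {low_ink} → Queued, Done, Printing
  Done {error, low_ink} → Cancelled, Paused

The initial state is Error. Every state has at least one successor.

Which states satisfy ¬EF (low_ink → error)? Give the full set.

none

States satisfying low_ink → error: {Error, Cancelled, Printing, Done}.
States satisfying EF (low_ink → error): {Error, Cancelled, Paused, Printing, Queued, Done}.
States satisfying ¬EF (low_ink → error): ∅.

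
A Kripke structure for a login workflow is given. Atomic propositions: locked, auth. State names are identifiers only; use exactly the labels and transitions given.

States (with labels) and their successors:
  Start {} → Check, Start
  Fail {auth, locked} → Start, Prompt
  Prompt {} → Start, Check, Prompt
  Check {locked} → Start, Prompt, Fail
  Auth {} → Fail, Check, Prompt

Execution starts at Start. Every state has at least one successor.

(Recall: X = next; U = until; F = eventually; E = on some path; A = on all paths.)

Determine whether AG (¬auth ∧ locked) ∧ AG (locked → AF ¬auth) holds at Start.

States satisfying ¬auth ∧ locked: {Check}.
States satisfying AG (¬auth ∧ locked): ∅.
States satisfying locked → AF ¬auth: {Start, Fail, Prompt, Check, Auth}.
States satisfying AG (locked → AF ¬auth): {Start, Fail, Prompt, Check, Auth}.
States satisfying AG (¬auth ∧ locked) ∧ AG (locked → AF ¬auth): ∅.
Start ∉ Sat(AG (¬auth ∧ locked) ∧ AG (locked → AF ¬auth)).

Violated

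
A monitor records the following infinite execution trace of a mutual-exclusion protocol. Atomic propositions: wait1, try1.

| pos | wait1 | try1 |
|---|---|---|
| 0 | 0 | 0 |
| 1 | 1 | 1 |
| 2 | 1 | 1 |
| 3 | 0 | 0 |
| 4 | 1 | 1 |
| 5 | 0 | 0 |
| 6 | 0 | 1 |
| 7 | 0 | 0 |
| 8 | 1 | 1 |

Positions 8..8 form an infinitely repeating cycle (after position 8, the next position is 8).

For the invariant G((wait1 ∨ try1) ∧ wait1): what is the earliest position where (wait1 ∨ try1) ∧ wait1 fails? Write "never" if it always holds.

At position 0 the labels are {}, so (wait1 ∨ try1) ∧ wait1 is false there. This is the first violation.

0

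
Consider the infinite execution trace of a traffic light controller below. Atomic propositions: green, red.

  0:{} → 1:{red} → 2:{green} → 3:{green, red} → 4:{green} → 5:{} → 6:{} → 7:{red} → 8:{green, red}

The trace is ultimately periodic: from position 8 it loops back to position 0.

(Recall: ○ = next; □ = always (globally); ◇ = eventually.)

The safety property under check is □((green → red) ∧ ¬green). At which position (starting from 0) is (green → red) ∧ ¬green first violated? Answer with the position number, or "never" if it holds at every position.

Check (green → red) ∧ ¬green at each position in order: 0 ✓, 1 ✓.
At position 2 the labels are {green}, so (green → red) ∧ ¬green is false there. This is the first violation.

2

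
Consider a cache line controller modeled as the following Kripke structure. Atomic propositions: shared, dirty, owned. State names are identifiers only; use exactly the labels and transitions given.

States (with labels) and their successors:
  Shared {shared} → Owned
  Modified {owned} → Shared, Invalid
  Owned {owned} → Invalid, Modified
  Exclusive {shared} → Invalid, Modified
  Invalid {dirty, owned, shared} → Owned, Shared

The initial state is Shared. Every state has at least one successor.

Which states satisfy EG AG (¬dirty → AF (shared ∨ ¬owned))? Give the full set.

{Shared, Modified, Owned, Exclusive, Invalid}

States satisfying AG (¬dirty → AF (shared ∨ ¬owned)): {Shared, Modified, Owned, Exclusive, Invalid}.
States satisfying EG AG (¬dirty → AF (shared ∨ ¬owned)): {Shared, Modified, Owned, Exclusive, Invalid}.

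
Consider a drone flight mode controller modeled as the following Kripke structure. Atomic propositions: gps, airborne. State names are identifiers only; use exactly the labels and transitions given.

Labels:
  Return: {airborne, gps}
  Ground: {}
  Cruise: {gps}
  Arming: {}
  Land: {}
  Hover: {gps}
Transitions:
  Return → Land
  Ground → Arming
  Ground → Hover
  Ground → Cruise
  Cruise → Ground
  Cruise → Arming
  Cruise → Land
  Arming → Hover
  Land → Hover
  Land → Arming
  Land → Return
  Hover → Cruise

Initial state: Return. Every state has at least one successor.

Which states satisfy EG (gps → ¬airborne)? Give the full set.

{Ground, Cruise, Arming, Land, Hover}

States satisfying gps → ¬airborne: {Ground, Cruise, Arming, Land, Hover}.
States satisfying EG (gps → ¬airborne): {Ground, Cruise, Arming, Land, Hover}.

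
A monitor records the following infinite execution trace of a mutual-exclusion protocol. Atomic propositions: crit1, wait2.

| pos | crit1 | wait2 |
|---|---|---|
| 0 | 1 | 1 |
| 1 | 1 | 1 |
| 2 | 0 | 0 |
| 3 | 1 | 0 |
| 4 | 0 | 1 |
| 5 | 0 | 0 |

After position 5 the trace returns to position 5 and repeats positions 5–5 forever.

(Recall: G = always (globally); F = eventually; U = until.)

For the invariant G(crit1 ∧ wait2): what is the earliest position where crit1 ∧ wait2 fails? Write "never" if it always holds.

Check crit1 ∧ wait2 at each position in order: 0 ✓, 1 ✓.
At position 2 the labels are {}, so crit1 ∧ wait2 is false there. This is the first violation.

2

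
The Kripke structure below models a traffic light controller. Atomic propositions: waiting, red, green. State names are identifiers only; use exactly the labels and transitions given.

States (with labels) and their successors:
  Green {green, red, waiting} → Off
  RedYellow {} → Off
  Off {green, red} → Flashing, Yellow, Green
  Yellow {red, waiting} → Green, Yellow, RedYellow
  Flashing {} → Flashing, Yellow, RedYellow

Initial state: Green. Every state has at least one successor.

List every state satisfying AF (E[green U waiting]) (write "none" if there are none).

States satisfying E[green U waiting]: {Green, Off, Yellow}.
States satisfying AF (E[green U waiting]): {Green, RedYellow, Off, Yellow}.

{Green, RedYellow, Off, Yellow}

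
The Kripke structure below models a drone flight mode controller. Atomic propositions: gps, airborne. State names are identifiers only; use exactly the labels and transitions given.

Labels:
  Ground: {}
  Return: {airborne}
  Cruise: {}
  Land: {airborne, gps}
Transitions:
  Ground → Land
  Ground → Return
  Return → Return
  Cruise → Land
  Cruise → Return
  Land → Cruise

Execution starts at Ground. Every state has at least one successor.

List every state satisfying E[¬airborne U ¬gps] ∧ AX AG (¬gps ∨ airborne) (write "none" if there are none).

States satisfying ¬airborne: {Ground, Cruise}.
States satisfying ¬gps: {Ground, Return, Cruise}.
States satisfying E[¬airborne U ¬gps]: {Ground, Return, Cruise}.
States satisfying AG (¬gps ∨ airborne): {Ground, Return, Cruise, Land}.
States satisfying AX AG (¬gps ∨ airborne): {Ground, Return, Cruise, Land}.
States satisfying E[¬airborne U ¬gps] ∧ AX AG (¬gps ∨ airborne): {Ground, Return, Cruise}.

{Ground, Return, Cruise}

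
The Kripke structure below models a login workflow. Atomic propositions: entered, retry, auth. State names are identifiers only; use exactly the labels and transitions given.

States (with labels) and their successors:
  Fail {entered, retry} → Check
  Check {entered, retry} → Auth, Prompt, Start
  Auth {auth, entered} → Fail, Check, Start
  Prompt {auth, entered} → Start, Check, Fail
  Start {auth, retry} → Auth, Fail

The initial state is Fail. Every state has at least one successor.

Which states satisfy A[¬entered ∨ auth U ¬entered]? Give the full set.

States satisfying ¬entered ∨ auth: {Auth, Prompt, Start}.
States satisfying ¬entered: {Start}.
States satisfying A[¬entered ∨ auth U ¬entered]: {Start}.

{Start}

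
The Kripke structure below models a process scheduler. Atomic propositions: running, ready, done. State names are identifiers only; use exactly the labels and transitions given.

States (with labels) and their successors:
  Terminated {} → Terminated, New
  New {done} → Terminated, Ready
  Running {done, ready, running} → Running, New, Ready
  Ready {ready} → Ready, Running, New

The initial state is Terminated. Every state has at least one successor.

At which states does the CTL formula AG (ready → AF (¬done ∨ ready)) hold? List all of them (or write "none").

States satisfying ready → AF (¬done ∨ ready): {Terminated, New, Running, Ready}.
States satisfying AG (ready → AF (¬done ∨ ready)): {Terminated, New, Running, Ready}.

{Terminated, New, Running, Ready}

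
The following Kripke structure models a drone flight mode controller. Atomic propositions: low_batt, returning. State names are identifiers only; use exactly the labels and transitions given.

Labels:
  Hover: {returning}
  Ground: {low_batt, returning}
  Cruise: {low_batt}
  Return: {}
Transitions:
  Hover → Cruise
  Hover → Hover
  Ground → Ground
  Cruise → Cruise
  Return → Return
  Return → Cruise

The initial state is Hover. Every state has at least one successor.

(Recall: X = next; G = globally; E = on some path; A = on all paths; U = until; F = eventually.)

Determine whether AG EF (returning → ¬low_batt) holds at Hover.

Holds

States satisfying EF (returning → ¬low_batt): {Hover, Cruise, Return}.
States satisfying AG EF (returning → ¬low_batt): {Hover, Cruise, Return}.
Every state reachable from Hover satisfies EF (returning → ¬low_batt).
Hover ∈ Sat(AG EF (returning → ¬low_batt)).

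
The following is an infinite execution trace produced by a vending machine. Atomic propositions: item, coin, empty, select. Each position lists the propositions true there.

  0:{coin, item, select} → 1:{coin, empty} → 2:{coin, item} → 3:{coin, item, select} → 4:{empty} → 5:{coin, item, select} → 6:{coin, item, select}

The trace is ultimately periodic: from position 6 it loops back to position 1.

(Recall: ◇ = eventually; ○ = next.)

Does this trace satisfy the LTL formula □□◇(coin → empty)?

□◇(coin → empty) holds at every position 0..6, and those are all positions ever visited, so □□◇(coin → empty) holds.

Satisfied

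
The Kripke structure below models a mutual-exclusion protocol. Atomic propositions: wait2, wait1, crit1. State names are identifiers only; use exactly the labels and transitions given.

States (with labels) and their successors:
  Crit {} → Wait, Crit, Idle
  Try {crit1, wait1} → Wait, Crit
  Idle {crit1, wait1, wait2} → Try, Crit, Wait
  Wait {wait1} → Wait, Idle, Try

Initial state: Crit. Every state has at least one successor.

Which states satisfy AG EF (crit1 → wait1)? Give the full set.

States satisfying EF (crit1 → wait1): {Crit, Try, Idle, Wait}.
States satisfying AG EF (crit1 → wait1): {Crit, Try, Idle, Wait}.

{Crit, Try, Idle, Wait}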